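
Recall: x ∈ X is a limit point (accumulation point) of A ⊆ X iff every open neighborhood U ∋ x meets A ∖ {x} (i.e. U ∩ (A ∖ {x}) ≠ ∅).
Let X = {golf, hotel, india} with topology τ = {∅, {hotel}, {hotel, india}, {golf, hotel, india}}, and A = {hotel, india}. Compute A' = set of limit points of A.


A' = {golf, india}

For each x ∈ X, list the open sets U ∈ τ with x ∈ U, then check whether U ∩ (A ∖ {x}) ≠ ∅ for every such U.
  x = golf: opens ∋ x are {golf, hotel, india}; each meets A ∖ {golf}, so x IS a limit point.
  x = hotel: open {hotel} ∋ x has {hotel} ∩ (A ∖ {hotel}) = ∅, so x is NOT a limit point.
  x = india: opens ∋ x are {hotel, india}, {golf, hotel, india}; each meets A ∖ {india}, so x IS a limit point.
Collecting: A' = {golf, india}.


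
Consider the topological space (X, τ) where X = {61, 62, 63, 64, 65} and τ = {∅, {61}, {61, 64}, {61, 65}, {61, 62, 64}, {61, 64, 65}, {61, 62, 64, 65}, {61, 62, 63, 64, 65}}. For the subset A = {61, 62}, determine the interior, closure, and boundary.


int(A) = {61}, cl(A) = {61, 62, 63, 64, 65}, ∂A = {62, 63, 64, 65}.

Closed sets in (X, τ) are complements of opens:
  closed(X, τ) = {∅, {63}, {62, 63}, {63, 65}, {62, 63, 64}, {62, 63, 65}, {62, 63, 64, 65}, {61, 62, 63, 64, 65}}.
int(A) = ⋃ {U ∈ τ : U ⊆ A}. Opens contained in A: ∅, {61}.
Taking the union of these: int(A) = {61}.
cl(A) = ⋂ {C closed : A ⊆ C}. Closed sets containing A: {61, 62, 63, 64, 65}.
Intersecting these: cl(A) = {61, 62, 63, 64, 65}.
∂A = cl(A) ∖ int(A) = {61, 62, 63, 64, 65} ∖ {61} = {62, 63, 64, 65}.


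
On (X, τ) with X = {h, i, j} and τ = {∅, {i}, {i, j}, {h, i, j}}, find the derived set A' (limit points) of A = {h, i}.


A' = {h, j}

For each x ∈ X, list the open sets U ∈ τ with x ∈ U, then check whether U ∩ (A ∖ {x}) ≠ ∅ for every such U.
  x = h: opens ∋ x are {h, i, j}; each meets A ∖ {h}, so x IS a limit point.
  x = i: open {i} ∋ x has {i} ∩ (A ∖ {i}) = ∅, so x is NOT a limit point.
  x = j: opens ∋ x are {i, j}, {h, i, j}; each meets A ∖ {j}, so x IS a limit point.
Collecting: A' = {h, j}.


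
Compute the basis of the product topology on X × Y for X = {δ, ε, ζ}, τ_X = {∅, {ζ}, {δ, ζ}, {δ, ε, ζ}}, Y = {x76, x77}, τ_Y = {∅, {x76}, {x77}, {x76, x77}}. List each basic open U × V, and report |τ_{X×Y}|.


Basis B = {∅ × ∅, {ζ} × {x76}, {ζ} × {x77}, {δ, ζ} × {x76}, {δ, ζ} × {x77}, {ζ} × {x76, x77}, {δ, ε, ζ} × {x76}, {δ, ε, ζ} × {x77}, {δ, ζ} × {x76, x77}, {δ, ε, ζ} × {x76, x77}}; |τ_{X×Y}| = 16.

Enumerate products U × V with U ∈ τ_X, V ∈ τ_Y (deduplicated):
  ∅ × ∅ = {} (∅)
  {ζ} × {x76} = {(ζ,x76)}
  {ζ} × {x77} = {(ζ,x77)}
  {δ, ζ} × {x76} = {(δ,x76), (ζ,x76)}
  {δ, ζ} × {x77} = {(δ,x77), (ζ,x77)}
  {ζ} × {x76, x77} = {(ζ,x76), (ζ,x77)}
  {δ, ε, ζ} × {x76} = {(δ,x76), (ε,x76), (ζ,x76)}
  {δ, ε, ζ} × {x77} = {(δ,x77), (ε,x77), (ζ,x77)}
  {δ, ζ} × {x76, x77} = {(δ,x76), (δ,x77), (ζ,x76), (ζ,x77)}
  {δ, ε, ζ} × {x76, x77} = {(δ,x76), (δ,x77), (ε,x76), (ε,x77), (ζ,x76), (ζ,x77)}
These 10 distinct sets form the basis B.
Close under arbitrary unions to get τ_{X×Y}; counting gives |τ_{X×Y}| = 16.


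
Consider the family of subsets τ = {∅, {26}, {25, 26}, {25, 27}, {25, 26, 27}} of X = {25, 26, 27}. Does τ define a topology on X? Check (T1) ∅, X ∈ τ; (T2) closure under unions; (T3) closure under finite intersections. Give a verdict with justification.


τ is NOT a topology on X.

Axiom (T1): ∅ ∈ τ? Yes; X ∈ τ? Yes.
Axiom (T2/T3): check pairwise unions and intersections of members of τ.
Counterexample for (T3): {25, 26} ∩ {25, 27} = {25} ∉ τ. Therefore τ is NOT a topology.


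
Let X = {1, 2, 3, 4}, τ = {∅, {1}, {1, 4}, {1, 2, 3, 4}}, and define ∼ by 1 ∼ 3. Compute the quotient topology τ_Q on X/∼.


X/∼ = {[1=3], [2], [4]}; |τ_Q| = 2.

Equivalence classes: [1=3], [2], [4].
Quotient map π: X → X/∼ sends 1 ↦ [1=3], 2 ↦ [2], 3 ↦ [1=3], 4 ↦ [4].
For each subset V ⊆ X/∼, compute π^{-1}(V) ⊆ X and check whether π^{-1}(V) ∈ τ. V is open in τ_Q iff π^{-1}(V) ∈ τ.
  V = {}: π^{-1}(V) = ∅ ∈ τ ✓.
  V = {[1=3]}: π^{-1}(V) = {1, 3} ∉ τ ✗.
  V = {[2]}: π^{-1}(V) = {2} ∉ τ ✗.
  V = {[1=3], [2]}: π^{-1}(V) = {1, 2, 3} ∉ τ ✗.
  V = {[4]}: π^{-1}(V) = {4} ∉ τ ✗.
  V = {[1=3], [4]}: π^{-1}(V) = {1, 3, 4} ∉ τ ✗.
  V = {[2], [4]}: π^{-1}(V) = {2, 4} ∉ τ ✗.
  V = {[1=3], [2], [4]}: π^{-1}(V) = {1, 2, 3, 4} ∈ τ ✓.
Open sets in the quotient: τ_Q = {{}, {[1=3], [2], [4]}} (2 elements).


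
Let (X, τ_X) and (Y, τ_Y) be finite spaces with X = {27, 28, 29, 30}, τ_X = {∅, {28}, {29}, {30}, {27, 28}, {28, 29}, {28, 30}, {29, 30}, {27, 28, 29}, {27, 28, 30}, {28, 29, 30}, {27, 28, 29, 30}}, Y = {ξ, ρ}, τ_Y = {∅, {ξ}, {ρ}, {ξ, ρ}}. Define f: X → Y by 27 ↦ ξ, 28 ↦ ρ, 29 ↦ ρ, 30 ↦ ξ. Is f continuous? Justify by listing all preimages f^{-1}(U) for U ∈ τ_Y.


f is NOT continuous.

Compute f^{-1}(U) for each U ∈ τ_Y:
  U = ∅: f^{-1}(U) = ∅ ∈ τ_X ✓.
  U = {ξ}: f^{-1}(U) = {27, 30} ∉ τ_X ✗.
  U = {ρ}: f^{-1}(U) = {28, 29} ∈ τ_X ✓.
  U = {ξ, ρ}: f^{-1}(U) = {27, 28, 29, 30} ∈ τ_X ✓.
Found U = {ξ} with f^{-1}(U) = {27, 30} not in τ_X. Therefore f is NOT continuous.


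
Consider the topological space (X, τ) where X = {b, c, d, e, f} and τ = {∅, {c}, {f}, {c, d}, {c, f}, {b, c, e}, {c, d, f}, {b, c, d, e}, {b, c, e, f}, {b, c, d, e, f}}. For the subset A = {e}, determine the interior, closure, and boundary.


int(A) = ∅, cl(A) = {b, e}, ∂A = {b, e}.

Closed sets in (X, τ) are complements of opens:
  closed(X, τ) = {∅, {d}, {f}, {b, e}, {d, f}, {b, d, e}, {b, e, f}, {b, c, d, e}, {b, d, e, f}, {b, c, d, e, f}}.
int(A) = ⋃ {U ∈ τ : U ⊆ A}. Opens contained in A: ∅.
Taking the union of these: int(A) = ∅.
cl(A) = ⋂ {C closed : A ⊆ C}. Closed sets containing A: {b, e}, {b, d, e}, {b, e, f}, {b, c, d, e}, {b, d, e, f}, {b, c, d, e, f}.
Intersecting these: cl(A) = {b, e}.
∂A = cl(A) ∖ int(A) = {b, e} ∖ ∅ = {b, e}.


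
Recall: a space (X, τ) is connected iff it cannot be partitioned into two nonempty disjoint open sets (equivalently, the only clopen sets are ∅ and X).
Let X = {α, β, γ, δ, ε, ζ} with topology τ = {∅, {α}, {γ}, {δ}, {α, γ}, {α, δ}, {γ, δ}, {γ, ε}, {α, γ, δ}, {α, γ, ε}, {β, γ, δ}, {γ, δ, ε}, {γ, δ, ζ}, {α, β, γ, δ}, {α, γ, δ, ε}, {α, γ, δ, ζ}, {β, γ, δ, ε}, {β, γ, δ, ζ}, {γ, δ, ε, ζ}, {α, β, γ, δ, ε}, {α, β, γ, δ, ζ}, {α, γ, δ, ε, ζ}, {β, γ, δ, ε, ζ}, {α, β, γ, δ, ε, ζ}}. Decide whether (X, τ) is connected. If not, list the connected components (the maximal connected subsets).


(X, τ) is disconnected; components = [{α}, {β, γ, δ, ε, ζ}].

Find clopen sets (U ∈ τ with X ∖ U ∈ τ):
  U = ∅, X ∖ U = {α, β, γ, δ, ε, ζ} — both open, so U is clopen.
  U = {α}, X ∖ U = {β, γ, δ, ε, ζ} — both open, so U is clopen.
  U = {β, γ, δ, ε, ζ}, X ∖ U = {α} — both open, so U is clopen.
  U = {α, β, γ, δ, ε, ζ}, X ∖ U = ∅ — both open, so U is clopen.
Nontrivial clopen(s) exist: e.g. {β, γ, δ, ε, ζ}. So (X, τ) is disconnected.
Compute connected components by grouping points that agree on all clopens:
  component: {α}
  component: {β, γ, δ, ε, ζ}


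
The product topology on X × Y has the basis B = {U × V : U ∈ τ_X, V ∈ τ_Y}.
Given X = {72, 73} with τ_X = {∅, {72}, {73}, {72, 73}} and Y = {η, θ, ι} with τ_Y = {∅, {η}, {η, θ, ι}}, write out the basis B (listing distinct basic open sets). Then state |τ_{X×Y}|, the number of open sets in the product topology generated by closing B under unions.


Basis B = {∅ × ∅, {72} × {η}, {73} × {η}, {72, 73} × {η}, {72} × {η, θ, ι}, {73} × {η, θ, ι}, {72, 73} × {η, θ, ι}}; |τ_{X×Y}| = 9.

Enumerate products U × V with U ∈ τ_X, V ∈ τ_Y (deduplicated):
  ∅ × ∅ = {} (∅)
  {72} × {η} = {(72,η)}
  {73} × {η} = {(73,η)}
  {72, 73} × {η} = {(72,η), (73,η)}
  {72} × {η, θ, ι} = {(72,η), (72,θ), (72,ι)}
  {73} × {η, θ, ι} = {(73,η), (73,θ), (73,ι)}
  {72, 73} × {η, θ, ι} = {(72,η), (72,θ), (72,ι), (73,η), (73,θ), (73,ι)}
These 7 distinct sets form the basis B.
Close under arbitrary unions to get τ_{X×Y}; counting gives |τ_{X×Y}| = 9.


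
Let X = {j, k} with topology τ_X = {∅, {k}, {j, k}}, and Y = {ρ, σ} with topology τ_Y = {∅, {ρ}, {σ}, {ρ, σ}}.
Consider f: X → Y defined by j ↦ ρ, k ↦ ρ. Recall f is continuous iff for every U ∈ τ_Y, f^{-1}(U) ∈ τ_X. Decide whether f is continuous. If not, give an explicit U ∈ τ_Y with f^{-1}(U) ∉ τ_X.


f IS continuous.

Compute f^{-1}(U) for each U ∈ τ_Y:
  U = ∅: f^{-1}(U) = ∅ ∈ τ_X ✓.
  U = {ρ}: f^{-1}(U) = {j, k} ∈ τ_X ✓.
  U = {σ}: f^{-1}(U) = ∅ ∈ τ_X ✓.
  U = {ρ, σ}: f^{-1}(U) = {j, k} ∈ τ_X ✓.
Every preimage lies in τ_X, so f IS continuous.


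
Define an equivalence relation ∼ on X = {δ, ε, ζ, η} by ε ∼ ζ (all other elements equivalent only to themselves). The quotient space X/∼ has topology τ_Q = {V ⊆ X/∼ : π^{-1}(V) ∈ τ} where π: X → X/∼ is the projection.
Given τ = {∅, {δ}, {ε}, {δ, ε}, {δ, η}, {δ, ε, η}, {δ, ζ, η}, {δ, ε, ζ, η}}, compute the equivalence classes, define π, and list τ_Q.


X/∼ = {[δ], [ε=ζ], [η]}; |τ_Q| = 4.

Equivalence classes: [δ], [ε=ζ], [η].
Quotient map π: X → X/∼ sends δ ↦ [δ], ε ↦ [ε=ζ], ζ ↦ [ε=ζ], η ↦ [η].
For each subset V ⊆ X/∼, compute π^{-1}(V) ⊆ X and check whether π^{-1}(V) ∈ τ. V is open in τ_Q iff π^{-1}(V) ∈ τ.
  V = {}: π^{-1}(V) = ∅ ∈ τ ✓.
  V = {[δ]}: π^{-1}(V) = {δ} ∈ τ ✓.
  V = {[ε=ζ]}: π^{-1}(V) = {ε, ζ} ∉ τ ✗.
  V = {[δ], [ε=ζ]}: π^{-1}(V) = {δ, ε, ζ} ∉ τ ✗.
  V = {[η]}: π^{-1}(V) = {η} ∉ τ ✗.
  V = {[δ], [η]}: π^{-1}(V) = {δ, η} ∈ τ ✓.
  V = {[ε=ζ], [η]}: π^{-1}(V) = {ε, ζ, η} ∉ τ ✗.
  V = {[δ], [ε=ζ], [η]}: π^{-1}(V) = {δ, ε, ζ, η} ∈ τ ✓.
Open sets in the quotient: τ_Q = {{}, {[δ]}, {[δ], [η]}, {[δ], [ε=ζ], [η]}} (4 elements).


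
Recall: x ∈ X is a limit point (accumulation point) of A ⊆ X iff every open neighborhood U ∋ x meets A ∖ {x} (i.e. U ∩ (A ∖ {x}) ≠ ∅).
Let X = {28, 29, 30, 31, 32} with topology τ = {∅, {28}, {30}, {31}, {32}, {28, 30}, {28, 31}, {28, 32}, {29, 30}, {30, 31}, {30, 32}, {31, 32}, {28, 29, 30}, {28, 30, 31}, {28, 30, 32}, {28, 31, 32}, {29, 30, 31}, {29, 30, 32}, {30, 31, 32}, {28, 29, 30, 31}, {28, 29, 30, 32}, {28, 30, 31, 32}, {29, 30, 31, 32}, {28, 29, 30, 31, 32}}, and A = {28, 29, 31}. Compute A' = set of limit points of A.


A' = ∅

For each x ∈ X, list the open sets U ∈ τ with x ∈ U, then check whether U ∩ (A ∖ {x}) ≠ ∅ for every such U.
  x = 28: open {28} ∋ x has {28} ∩ (A ∖ {28}) = ∅, so x is NOT a limit point.
  x = 29: open {29, 30} ∋ x has {29, 30} ∩ (A ∖ {29}) = ∅, so x is NOT a limit point.
  x = 30: open {30} ∋ x has {30} ∩ (A ∖ {30}) = ∅, so x is NOT a limit point.
  x = 31: open {31} ∋ x has {31} ∩ (A ∖ {31}) = ∅, so x is NOT a limit point.
  x = 32: open {32} ∋ x has {32} ∩ (A ∖ {32}) = ∅, so x is NOT a limit point.
Collecting: A' = ∅.


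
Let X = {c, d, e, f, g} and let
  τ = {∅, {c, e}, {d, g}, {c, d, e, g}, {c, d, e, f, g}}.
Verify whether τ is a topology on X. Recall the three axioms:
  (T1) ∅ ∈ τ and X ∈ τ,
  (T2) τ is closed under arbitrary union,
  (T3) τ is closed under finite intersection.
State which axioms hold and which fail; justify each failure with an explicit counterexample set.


τ IS a topology on X.

Axiom (T1): ∅ ∈ τ? Yes; X ∈ τ? Yes.
Axiom (T2/T3): check pairwise unions and intersections of members of τ.
All pairwise intersections and unions checked — each lies in τ. Therefore τ satisfies (T1), (T2), (T3): it IS a topology on X.


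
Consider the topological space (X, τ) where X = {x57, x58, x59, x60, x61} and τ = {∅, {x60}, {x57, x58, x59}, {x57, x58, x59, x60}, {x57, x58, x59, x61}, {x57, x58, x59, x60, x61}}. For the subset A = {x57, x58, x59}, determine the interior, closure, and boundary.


int(A) = {x57, x58, x59}, cl(A) = {x57, x58, x59, x61}, ∂A = {x61}.

Closed sets in (X, τ) are complements of opens:
  closed(X, τ) = {∅, {x60}, {x61}, {x60, x61}, {x57, x58, x59, x61}, {x57, x58, x59, x60, x61}}.
int(A) = ⋃ {U ∈ τ : U ⊆ A}. Opens contained in A: ∅, {x57, x58, x59}.
Taking the union of these: int(A) = {x57, x58, x59}.
cl(A) = ⋂ {C closed : A ⊆ C}. Closed sets containing A: {x57, x58, x59, x61}, {x57, x58, x59, x60, x61}.
Intersecting these: cl(A) = {x57, x58, x59, x61}.
∂A = cl(A) ∖ int(A) = {x57, x58, x59, x61} ∖ {x57, x58, x59} = {x61}.


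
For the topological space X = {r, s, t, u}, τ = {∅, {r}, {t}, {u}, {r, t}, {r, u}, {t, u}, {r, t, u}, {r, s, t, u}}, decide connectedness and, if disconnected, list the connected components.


(X, τ) is connected.

Find clopen sets (U ∈ τ with X ∖ U ∈ τ):
  U = ∅, X ∖ U = {r, s, t, u} — both open, so U is clopen.
  U = {r, s, t, u}, X ∖ U = ∅ — both open, so U is clopen.
Only trivial clopens (∅ and X) exist, so (X, τ) is connected.
Compute connected components by grouping points that agree on all clopens:
  component: {r, s, t, u}


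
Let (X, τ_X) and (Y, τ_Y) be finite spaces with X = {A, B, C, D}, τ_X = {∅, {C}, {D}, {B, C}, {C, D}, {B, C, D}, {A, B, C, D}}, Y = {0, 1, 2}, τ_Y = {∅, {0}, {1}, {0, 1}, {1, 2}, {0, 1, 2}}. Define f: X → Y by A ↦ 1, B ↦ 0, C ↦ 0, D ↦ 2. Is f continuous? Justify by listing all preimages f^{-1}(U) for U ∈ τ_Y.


f is NOT continuous.

Compute f^{-1}(U) for each U ∈ τ_Y:
  U = ∅: f^{-1}(U) = ∅ ∈ τ_X ✓.
  U = {0}: f^{-1}(U) = {B, C} ∈ τ_X ✓.
  U = {1}: f^{-1}(U) = {A} ∉ τ_X ✗.
  U = {0, 1}: f^{-1}(U) = {A, B, C} ∉ τ_X ✗.
  U = {1, 2}: f^{-1}(U) = {A, D} ∉ τ_X ✗.
  U = {0, 1, 2}: f^{-1}(U) = {A, B, C, D} ∈ τ_X ✓.
Found U = {1} with f^{-1}(U) = {A} not in τ_X. Therefore f is NOT continuous.


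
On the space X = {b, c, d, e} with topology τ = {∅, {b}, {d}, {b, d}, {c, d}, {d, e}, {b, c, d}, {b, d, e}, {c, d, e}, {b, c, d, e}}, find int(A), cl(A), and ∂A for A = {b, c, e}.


int(A) = {b}, cl(A) = {b, c, e}, ∂A = {c, e}.

Closed sets in (X, τ) are complements of opens:
  closed(X, τ) = {∅, {b}, {c}, {e}, {b, c}, {b, e}, {c, e}, {b, c, e}, {c, d, e}, {b, c, d, e}}.
int(A) = ⋃ {U ∈ τ : U ⊆ A}. Opens contained in A: ∅, {b}.
Taking the union of these: int(A) = {b}.
cl(A) = ⋂ {C closed : A ⊆ C}. Closed sets containing A: {b, c, e}, {b, c, d, e}.
Intersecting these: cl(A) = {b, c, e}.
∂A = cl(A) ∖ int(A) = {b, c, e} ∖ {b} = {c, e}.


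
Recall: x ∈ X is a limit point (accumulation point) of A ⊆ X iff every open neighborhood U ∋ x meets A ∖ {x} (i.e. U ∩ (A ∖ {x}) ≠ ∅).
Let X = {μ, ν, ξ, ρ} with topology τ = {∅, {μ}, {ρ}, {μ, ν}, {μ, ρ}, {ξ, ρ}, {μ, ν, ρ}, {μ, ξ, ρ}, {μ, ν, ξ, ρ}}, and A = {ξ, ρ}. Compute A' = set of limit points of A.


A' = {ξ}

For each x ∈ X, list the open sets U ∈ τ with x ∈ U, then check whether U ∩ (A ∖ {x}) ≠ ∅ for every such U.
  x = μ: open {μ} ∋ x has {μ} ∩ (A ∖ {μ}) = ∅, so x is NOT a limit point.
  x = ν: open {μ, ν} ∋ x has {μ, ν} ∩ (A ∖ {ν}) = ∅, so x is NOT a limit point.
  x = ξ: opens ∋ x are {ξ, ρ}, {μ, ξ, ρ}, {μ, ν, ξ, ρ}; each meets A ∖ {ξ}, so x IS a limit point.
  x = ρ: open {ρ} ∋ x has {ρ} ∩ (A ∖ {ρ}) = ∅, so x is NOT a limit point.
Collecting: A' = {ξ}.


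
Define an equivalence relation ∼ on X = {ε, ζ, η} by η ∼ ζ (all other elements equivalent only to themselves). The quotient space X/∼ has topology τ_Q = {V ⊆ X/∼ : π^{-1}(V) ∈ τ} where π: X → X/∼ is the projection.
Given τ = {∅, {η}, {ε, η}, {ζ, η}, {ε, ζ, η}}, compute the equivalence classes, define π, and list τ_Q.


X/∼ = {[ε], [ζ=η]}; |τ_Q| = 3.

Equivalence classes: [ε], [ζ=η].
Quotient map π: X → X/∼ sends ε ↦ [ε], ζ ↦ [ζ=η], η ↦ [ζ=η].
For each subset V ⊆ X/∼, compute π^{-1}(V) ⊆ X and check whether π^{-1}(V) ∈ τ. V is open in τ_Q iff π^{-1}(V) ∈ τ.
  V = {}: π^{-1}(V) = ∅ ∈ τ ✓.
  V = {[ε]}: π^{-1}(V) = {ε} ∉ τ ✗.
  V = {[ζ=η]}: π^{-1}(V) = {ζ, η} ∈ τ ✓.
  V = {[ε], [ζ=η]}: π^{-1}(V) = {ε, ζ, η} ∈ τ ✓.
Open sets in the quotient: τ_Q = {{}, {[ζ=η]}, {[ε], [ζ=η]}} (3 elements).


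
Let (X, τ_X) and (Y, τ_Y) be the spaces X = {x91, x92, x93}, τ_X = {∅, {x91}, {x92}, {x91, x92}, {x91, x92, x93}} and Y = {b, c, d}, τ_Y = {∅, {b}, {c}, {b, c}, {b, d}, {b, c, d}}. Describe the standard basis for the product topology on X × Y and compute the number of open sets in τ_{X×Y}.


Basis B = {∅ × ∅, {x91} × {b}, {x91} × {c}, {x92} × {b}, {x92} × {c}, {x91} × {b, c}, {x91} × {b, d}, {x91, x92} × {b}, {x91, x92} × {c}, {x92} × {b, c}, {x92} × {b, d}, {x91} × {b, c, d}, {x91, x92, x93} × {b}, {x91, x92, x93} × {c}, {x92} × {b, c, d}, {x91, x92} × {b, c}, {x91, x92} × {b, d}, {x91, x92} × {b, c, d}, {x91, x92, x93} × {b, c}, {x91, x92, x93} × {b, d}, {x91, x92, x93} × {b, c, d}}; |τ_{X×Y}| = 70.

Enumerate products U × V with U ∈ τ_X, V ∈ τ_Y (deduplicated):
  ∅ × ∅ = {} (∅)
  {x91} × {b} = {(x91,b)}
  {x91} × {c} = {(x91,c)}
  {x92} × {b} = {(x92,b)}
  {x92} × {c} = {(x92,c)}
  {x91} × {b, c} = {(x91,b), (x91,c)}
  {x91} × {b, d} = {(x91,b), (x91,d)}
  {x91, x92} × {b} = {(x91,b), (x92,b)}
  {x91, x92} × {c} = {(x91,c), (x92,c)}
  {x92} × {b, c} = {(x92,b), (x92,c)}
  {x92} × {b, d} = {(x92,b), (x92,d)}
  {x91} × {b, c, d} = {(x91,b), (x91,c), (x91,d)}
  {x91, x92, x93} × {b} = {(x91,b), (x92,b), (x93,b)}
  {x91, x92, x93} × {c} = {(x91,c), (x92,c), (x93,c)}
  {x92} × {b, c, d} = {(x92,b), (x92,c), (x92,d)}
  {x91, x92} × {b, c} = {(x91,b), (x91,c), (x92,b), (x92,c)}
  {x91, x92} × {b, d} = {(x91,b), (x91,d), (x92,b), (x92,d)}
  {x91, x92} × {b, c, d} = {(x91,b), (x91,c), (x91,d), (x92,b), (x92,c), (x92,d)}
  {x91, x92, x93} × {b, c} = {(x91,b), (x91,c), (x92,b), (x92,c), (x93,b), (x93,c)}
  {x91, x92, x93} × {b, d} = {(x91,b), (x91,d), (x92,b), (x92,d), (x93,b), (x93,d)}
  {x91, x92, x93} × {b, c, d} = {(x91,b), (x91,c), (x91,d), (x92,b), (x92,c), (x92,d), (x93,b), (x93,c), (x93,d)}
These 21 distinct sets form the basis B.
Close under arbitrary unions to get τ_{X×Y}; counting gives |τ_{X×Y}| = 70.


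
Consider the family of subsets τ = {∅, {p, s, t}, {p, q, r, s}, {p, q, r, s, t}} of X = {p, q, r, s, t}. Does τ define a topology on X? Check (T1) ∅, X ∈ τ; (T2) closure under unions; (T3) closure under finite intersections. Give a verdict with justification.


τ is NOT a topology on X.

Axiom (T1): ∅ ∈ τ? Yes; X ∈ τ? Yes.
Axiom (T2/T3): check pairwise unions and intersections of members of τ.
Counterexample for (T3): {p, s, t} ∩ {p, q, r, s} = {p, s} ∉ τ. Therefore τ is NOT a topology.


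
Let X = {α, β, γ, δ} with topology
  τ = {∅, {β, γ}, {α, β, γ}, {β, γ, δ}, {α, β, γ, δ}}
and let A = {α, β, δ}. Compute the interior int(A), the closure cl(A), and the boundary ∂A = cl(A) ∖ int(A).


int(A) = ∅, cl(A) = {α, β, γ, δ}, ∂A = {α, β, γ, δ}.

Closed sets in (X, τ) are complements of opens:
  closed(X, τ) = {∅, {α}, {δ}, {α, δ}, {α, β, γ, δ}}.
int(A) = ⋃ {U ∈ τ : U ⊆ A}. Opens contained in A: ∅.
Taking the union of these: int(A) = ∅.
cl(A) = ⋂ {C closed : A ⊆ C}. Closed sets containing A: {α, β, γ, δ}.
Intersecting these: cl(A) = {α, β, γ, δ}.
∂A = cl(A) ∖ int(A) = {α, β, γ, δ} ∖ ∅ = {α, β, γ, δ}.


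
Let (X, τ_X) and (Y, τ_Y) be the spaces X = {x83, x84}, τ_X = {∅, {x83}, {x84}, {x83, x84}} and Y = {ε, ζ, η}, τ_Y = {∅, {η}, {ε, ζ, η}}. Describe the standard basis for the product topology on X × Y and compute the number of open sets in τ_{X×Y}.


Basis B = {∅ × ∅, {x83} × {η}, {x84} × {η}, {x83, x84} × {η}, {x83} × {ε, ζ, η}, {x84} × {ε, ζ, η}, {x83, x84} × {ε, ζ, η}}; |τ_{X×Y}| = 9.

Enumerate products U × V with U ∈ τ_X, V ∈ τ_Y (deduplicated):
  ∅ × ∅ = {} (∅)
  {x83} × {η} = {(x83,η)}
  {x84} × {η} = {(x84,η)}
  {x83, x84} × {η} = {(x83,η), (x84,η)}
  {x83} × {ε, ζ, η} = {(x83,ε), (x83,ζ), (x83,η)}
  {x84} × {ε, ζ, η} = {(x84,ε), (x84,ζ), (x84,η)}
  {x83, x84} × {ε, ζ, η} = {(x83,ε), (x83,ζ), (x83,η), (x84,ε), (x84,ζ), (x84,η)}
These 7 distinct sets form the basis B.
Close under arbitrary unions to get τ_{X×Y}; counting gives |τ_{X×Y}| = 9.


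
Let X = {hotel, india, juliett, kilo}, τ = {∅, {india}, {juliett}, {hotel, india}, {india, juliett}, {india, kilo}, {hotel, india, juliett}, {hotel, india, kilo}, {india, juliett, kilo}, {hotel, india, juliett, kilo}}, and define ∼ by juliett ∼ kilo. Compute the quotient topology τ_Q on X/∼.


X/∼ = {[hotel], [india], [juliett=kilo]}; |τ_Q| = 5.

Equivalence classes: [hotel], [india], [juliett=kilo].
Quotient map π: X → X/∼ sends hotel ↦ [hotel], india ↦ [india], juliett ↦ [juliett=kilo], kilo ↦ [juliett=kilo].
For each subset V ⊆ X/∼, compute π^{-1}(V) ⊆ X and check whether π^{-1}(V) ∈ τ. V is open in τ_Q iff π^{-1}(V) ∈ τ.
  V = {}: π^{-1}(V) = ∅ ∈ τ ✓.
  V = {[hotel]}: π^{-1}(V) = {hotel} ∉ τ ✗.
  V = {[india]}: π^{-1}(V) = {india} ∈ τ ✓.
  V = {[hotel], [india]}: π^{-1}(V) = {hotel, india} ∈ τ ✓.
  V = {[juliett=kilo]}: π^{-1}(V) = {juliett, kilo} ∉ τ ✗.
  V = {[hotel], [juliett=kilo]}: π^{-1}(V) = {hotel, juliett, kilo} ∉ τ ✗.
  V = {[india], [juliett=kilo]}: π^{-1}(V) = {india, juliett, kilo} ∈ τ ✓.
  V = {[hotel], [india], [juliett=kilo]}: π^{-1}(V) = {hotel, india, juliett, kilo} ∈ τ ✓.
Open sets in the quotient: τ_Q = {{}, {[india]}, {[hotel], [india]}, {[india], [juliett=kilo]}, {[hotel], [india], [juliett=kilo]}} (5 elements).


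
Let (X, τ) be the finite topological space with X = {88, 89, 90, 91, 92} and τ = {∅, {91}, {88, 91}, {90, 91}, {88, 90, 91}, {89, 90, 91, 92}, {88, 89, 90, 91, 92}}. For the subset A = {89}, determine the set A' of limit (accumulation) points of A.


A' = {92}

For each x ∈ X, list the open sets U ∈ τ with x ∈ U, then check whether U ∩ (A ∖ {x}) ≠ ∅ for every such U.
  x = 88: open {88, 91} ∋ x has {88, 91} ∩ (A ∖ {88}) = ∅, so x is NOT a limit point.
  x = 89: open {89, 90, 91, 92} ∋ x has {89, 90, 91, 92} ∩ (A ∖ {89}) = ∅, so x is NOT a limit point.
  x = 90: open {90, 91} ∋ x has {90, 91} ∩ (A ∖ {90}) = ∅, so x is NOT a limit point.
  x = 91: open {91} ∋ x has {91} ∩ (A ∖ {91}) = ∅, so x is NOT a limit point.
  x = 92: opens ∋ x are {89, 90, 91, 92}, {88, 89, 90, 91, 92}; each meets A ∖ {92}, so x IS a limit point.
Collecting: A' = {92}.


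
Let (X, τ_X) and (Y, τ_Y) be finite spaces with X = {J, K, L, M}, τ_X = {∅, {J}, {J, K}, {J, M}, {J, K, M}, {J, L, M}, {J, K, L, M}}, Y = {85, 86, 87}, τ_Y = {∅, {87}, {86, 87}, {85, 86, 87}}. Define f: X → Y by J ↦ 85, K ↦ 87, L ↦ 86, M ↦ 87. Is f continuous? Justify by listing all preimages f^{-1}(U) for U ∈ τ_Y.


f is NOT continuous.

Compute f^{-1}(U) for each U ∈ τ_Y:
  U = ∅: f^{-1}(U) = ∅ ∈ τ_X ✓.
  U = {87}: f^{-1}(U) = {K, M} ∉ τ_X ✗.
  U = {86, 87}: f^{-1}(U) = {K, L, M} ∉ τ_X ✗.
  U = {85, 86, 87}: f^{-1}(U) = {J, K, L, M} ∈ τ_X ✓.
Found U = {87} with f^{-1}(U) = {K, M} not in τ_X. Therefore f is NOT continuous.


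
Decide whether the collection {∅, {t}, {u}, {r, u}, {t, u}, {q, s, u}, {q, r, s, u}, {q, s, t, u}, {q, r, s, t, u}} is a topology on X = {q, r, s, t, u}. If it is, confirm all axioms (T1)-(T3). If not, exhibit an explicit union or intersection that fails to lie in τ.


τ is NOT a topology on X.

Axiom (T1): ∅ ∈ τ? Yes; X ∈ τ? Yes.
Axiom (T2/T3): check pairwise unions and intersections of members of τ.
Counterexample for (T2): {t} ∪ {r, u} = {r, t, u} ∉ τ. Therefore τ is NOT a topology.


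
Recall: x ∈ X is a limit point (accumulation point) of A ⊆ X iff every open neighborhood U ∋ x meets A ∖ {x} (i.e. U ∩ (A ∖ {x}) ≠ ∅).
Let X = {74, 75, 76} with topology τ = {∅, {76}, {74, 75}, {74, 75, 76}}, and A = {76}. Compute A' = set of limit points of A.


A' = ∅

For each x ∈ X, list the open sets U ∈ τ with x ∈ U, then check whether U ∩ (A ∖ {x}) ≠ ∅ for every such U.
  x = 74: open {74, 75} ∋ x has {74, 75} ∩ (A ∖ {74}) = ∅, so x is NOT a limit point.
  x = 75: open {74, 75} ∋ x has {74, 75} ∩ (A ∖ {75}) = ∅, so x is NOT a limit point.
  x = 76: open {76} ∋ x has {76} ∩ (A ∖ {76}) = ∅, so x is NOT a limit point.
Collecting: A' = ∅.


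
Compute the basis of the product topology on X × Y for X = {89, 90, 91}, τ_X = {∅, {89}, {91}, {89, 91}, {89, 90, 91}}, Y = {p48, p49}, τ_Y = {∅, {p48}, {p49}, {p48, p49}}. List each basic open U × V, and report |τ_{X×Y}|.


Basis B = {∅ × ∅, {89} × {p48}, {89} × {p49}, {91} × {p48}, {91} × {p49}, {89} × {p48, p49}, {89, 91} × {p48}, {89, 91} × {p49}, {91} × {p48, p49}, {89, 90, 91} × {p48}, {89, 90, 91} × {p49}, {89, 91} × {p48, p49}, {89, 90, 91} × {p48, p49}}; |τ_{X×Y}| = 25.

Enumerate products U × V with U ∈ τ_X, V ∈ τ_Y (deduplicated):
  ∅ × ∅ = {} (∅)
  {89} × {p48} = {(89,p48)}
  {89} × {p49} = {(89,p49)}
  {91} × {p48} = {(91,p48)}
  {91} × {p49} = {(91,p49)}
  {89} × {p48, p49} = {(89,p48), (89,p49)}
  {89, 91} × {p48} = {(89,p48), (91,p48)}
  {89, 91} × {p49} = {(89,p49), (91,p49)}
  {91} × {p48, p49} = {(91,p48), (91,p49)}
  {89, 90, 91} × {p48} = {(89,p48), (90,p48), (91,p48)}
  {89, 90, 91} × {p49} = {(89,p49), (90,p49), (91,p49)}
  {89, 91} × {p48, p49} = {(89,p48), (89,p49), (91,p48), (91,p49)}
  {89, 90, 91} × {p48, p49} = {(89,p48), (89,p49), (90,p48), (90,p49), (91,p48), (91,p49)}
These 13 distinct sets form the basis B.
Close under arbitrary unions to get τ_{X×Y}; counting gives |τ_{X×Y}| = 25.


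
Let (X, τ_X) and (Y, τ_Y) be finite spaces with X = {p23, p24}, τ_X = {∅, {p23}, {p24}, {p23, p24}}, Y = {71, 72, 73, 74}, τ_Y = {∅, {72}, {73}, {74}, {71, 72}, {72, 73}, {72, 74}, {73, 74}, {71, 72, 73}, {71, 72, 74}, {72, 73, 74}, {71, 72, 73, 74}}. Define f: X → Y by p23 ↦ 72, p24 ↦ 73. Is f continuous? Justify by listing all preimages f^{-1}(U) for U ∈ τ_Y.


f IS continuous.

Compute f^{-1}(U) for each U ∈ τ_Y:
  U = ∅: f^{-1}(U) = ∅ ∈ τ_X ✓.
  U = {72}: f^{-1}(U) = {p23} ∈ τ_X ✓.
  U = {73}: f^{-1}(U) = {p24} ∈ τ_X ✓.
  U = {74}: f^{-1}(U) = ∅ ∈ τ_X ✓.
  U = {71, 72}: f^{-1}(U) = {p23} ∈ τ_X ✓.
  U = {72, 73}: f^{-1}(U) = {p23, p24} ∈ τ_X ✓.
  U = {72, 74}: f^{-1}(U) = {p23} ∈ τ_X ✓.
  U = {73, 74}: f^{-1}(U) = {p24} ∈ τ_X ✓.
  U = {71, 72, 73}: f^{-1}(U) = {p23, p24} ∈ τ_X ✓.
  U = {71, 72, 74}: f^{-1}(U) = {p23} ∈ τ_X ✓.
  U = {72, 73, 74}: f^{-1}(U) = {p23, p24} ∈ τ_X ✓.
  U = {71, 72, 73, 74}: f^{-1}(U) = {p23, p24} ∈ τ_X ✓.
Every preimage lies in τ_X, so f IS continuous.


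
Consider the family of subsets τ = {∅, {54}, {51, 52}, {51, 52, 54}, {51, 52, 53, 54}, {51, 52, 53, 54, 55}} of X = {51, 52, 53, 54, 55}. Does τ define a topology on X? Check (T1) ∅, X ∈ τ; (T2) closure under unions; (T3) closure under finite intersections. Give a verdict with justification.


τ IS a topology on X.

Axiom (T1): ∅ ∈ τ? Yes; X ∈ τ? Yes.
Axiom (T2/T3): check pairwise unions and intersections of members of τ.
All pairwise intersections and unions checked — each lies in τ. Therefore τ satisfies (T1), (T2), (T3): it IS a topology on X.


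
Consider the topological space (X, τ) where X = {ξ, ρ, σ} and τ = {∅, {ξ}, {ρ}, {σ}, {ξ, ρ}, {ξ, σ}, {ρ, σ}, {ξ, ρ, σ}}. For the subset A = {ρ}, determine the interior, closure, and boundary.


int(A) = {ρ}, cl(A) = {ρ}, ∂A = ∅.

Closed sets in (X, τ) are complements of opens:
  closed(X, τ) = {∅, {ξ}, {ρ}, {σ}, {ξ, ρ}, {ξ, σ}, {ρ, σ}, {ξ, ρ, σ}}.
int(A) = ⋃ {U ∈ τ : U ⊆ A}. Opens contained in A: ∅, {ρ}.
Taking the union of these: int(A) = {ρ}.
cl(A) = ⋂ {C closed : A ⊆ C}. Closed sets containing A: {ρ}, {ξ, ρ}, {ρ, σ}, {ξ, ρ, σ}.
Intersecting these: cl(A) = {ρ}.
∂A = cl(A) ∖ int(A) = {ρ} ∖ {ρ} = ∅.


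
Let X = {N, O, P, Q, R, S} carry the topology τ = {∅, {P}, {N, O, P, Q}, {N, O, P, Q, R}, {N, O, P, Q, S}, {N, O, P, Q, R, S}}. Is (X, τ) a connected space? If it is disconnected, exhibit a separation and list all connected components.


(X, τ) is connected.

Find clopen sets (U ∈ τ with X ∖ U ∈ τ):
  U = ∅, X ∖ U = {N, O, P, Q, R, S} — both open, so U is clopen.
  U = {N, O, P, Q, R, S}, X ∖ U = ∅ — both open, so U is clopen.
Only trivial clopens (∅ and X) exist, so (X, τ) is connected.
Compute connected components by grouping points that agree on all clopens:
  component: {N, O, P, Q, R, S}


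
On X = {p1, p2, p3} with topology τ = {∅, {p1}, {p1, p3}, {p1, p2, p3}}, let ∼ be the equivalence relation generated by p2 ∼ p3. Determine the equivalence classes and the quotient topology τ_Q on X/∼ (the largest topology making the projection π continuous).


X/∼ = {[p1], [p2=p3]}; |τ_Q| = 3.

Equivalence classes: [p1], [p2=p3].
Quotient map π: X → X/∼ sends p1 ↦ [p1], p2 ↦ [p2=p3], p3 ↦ [p2=p3].
For each subset V ⊆ X/∼, compute π^{-1}(V) ⊆ X and check whether π^{-1}(V) ∈ τ. V is open in τ_Q iff π^{-1}(V) ∈ τ.
  V = {}: π^{-1}(V) = ∅ ∈ τ ✓.
  V = {[p1]}: π^{-1}(V) = {p1} ∈ τ ✓.
  V = {[p2=p3]}: π^{-1}(V) = {p2, p3} ∉ τ ✗.
  V = {[p1], [p2=p3]}: π^{-1}(V) = {p1, p2, p3} ∈ τ ✓.
Open sets in the quotient: τ_Q = {{}, {[p1]}, {[p1], [p2=p3]}} (3 elements).


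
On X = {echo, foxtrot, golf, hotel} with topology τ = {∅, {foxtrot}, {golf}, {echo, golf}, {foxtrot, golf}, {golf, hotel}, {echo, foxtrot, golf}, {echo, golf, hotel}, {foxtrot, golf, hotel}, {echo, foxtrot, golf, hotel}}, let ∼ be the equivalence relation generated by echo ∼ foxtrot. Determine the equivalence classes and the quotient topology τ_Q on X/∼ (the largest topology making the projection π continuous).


X/∼ = {[echo=foxtrot], [golf], [hotel]}; |τ_Q| = 5.

Equivalence classes: [echo=foxtrot], [golf], [hotel].
Quotient map π: X → X/∼ sends echo ↦ [echo=foxtrot], foxtrot ↦ [echo=foxtrot], golf ↦ [golf], hotel ↦ [hotel].
For each subset V ⊆ X/∼, compute π^{-1}(V) ⊆ X and check whether π^{-1}(V) ∈ τ. V is open in τ_Q iff π^{-1}(V) ∈ τ.
  V = {}: π^{-1}(V) = ∅ ∈ τ ✓.
  V = {[echo=foxtrot]}: π^{-1}(V) = {echo, foxtrot} ∉ τ ✗.
  V = {[golf]}: π^{-1}(V) = {golf} ∈ τ ✓.
  V = {[echo=foxtrot], [golf]}: π^{-1}(V) = {echo, foxtrot, golf} ∈ τ ✓.
  V = {[hotel]}: π^{-1}(V) = {hotel} ∉ τ ✗.
  V = {[echo=foxtrot], [hotel]}: π^{-1}(V) = {echo, foxtrot, hotel} ∉ τ ✗.
  V = {[golf], [hotel]}: π^{-1}(V) = {golf, hotel} ∈ τ ✓.
  V = {[echo=foxtrot], [golf], [hotel]}: π^{-1}(V) = {echo, foxtrot, golf, hotel} ∈ τ ✓.
Open sets in the quotient: τ_Q = {{}, {[golf]}, {[echo=foxtrot], [golf]}, {[golf], [hotel]}, {[echo=foxtrot], [golf], [hotel]}} (5 elements).


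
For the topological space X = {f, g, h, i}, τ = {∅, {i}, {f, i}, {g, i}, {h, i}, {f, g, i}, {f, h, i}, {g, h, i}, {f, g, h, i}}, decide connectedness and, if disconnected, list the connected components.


(X, τ) is connected.

Find clopen sets (U ∈ τ with X ∖ U ∈ τ):
  U = ∅, X ∖ U = {f, g, h, i} — both open, so U is clopen.
  U = {f, g, h, i}, X ∖ U = ∅ — both open, so U is clopen.
Only trivial clopens (∅ and X) exist, so (X, τ) is connected.
Compute connected components by grouping points that agree on all clopens:
  component: {f, g, h, i}


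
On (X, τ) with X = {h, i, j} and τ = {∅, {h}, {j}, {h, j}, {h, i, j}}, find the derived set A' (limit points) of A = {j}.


A' = {i}

For each x ∈ X, list the open sets U ∈ τ with x ∈ U, then check whether U ∩ (A ∖ {x}) ≠ ∅ for every such U.
  x = h: open {h} ∋ x has {h} ∩ (A ∖ {h}) = ∅, so x is NOT a limit point.
  x = i: opens ∋ x are {h, i, j}; each meets A ∖ {i}, so x IS a limit point.
  x = j: open {j} ∋ x has {j} ∩ (A ∖ {j}) = ∅, so x is NOT a limit point.
Collecting: A' = {i}.


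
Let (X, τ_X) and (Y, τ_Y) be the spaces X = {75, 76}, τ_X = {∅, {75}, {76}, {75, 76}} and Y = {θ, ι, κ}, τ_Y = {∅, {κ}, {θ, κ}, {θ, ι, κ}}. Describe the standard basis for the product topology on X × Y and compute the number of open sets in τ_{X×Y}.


Basis B = {∅ × ∅, {75} × {κ}, {76} × {κ}, {75} × {θ, κ}, {75, 76} × {κ}, {76} × {θ, κ}, {75} × {θ, ι, κ}, {76} × {θ, ι, κ}, {75, 76} × {θ, κ}, {75, 76} × {θ, ι, κ}}; |τ_{X×Y}| = 16.

Enumerate products U × V with U ∈ τ_X, V ∈ τ_Y (deduplicated):
  ∅ × ∅ = {} (∅)
  {75} × {κ} = {(75,κ)}
  {76} × {κ} = {(76,κ)}
  {75} × {θ, κ} = {(75,θ), (75,κ)}
  {75, 76} × {κ} = {(75,κ), (76,κ)}
  {76} × {θ, κ} = {(76,θ), (76,κ)}
  {75} × {θ, ι, κ} = {(75,θ), (75,ι), (75,κ)}
  {76} × {θ, ι, κ} = {(76,θ), (76,ι), (76,κ)}
  {75, 76} × {θ, κ} = {(75,θ), (75,κ), (76,θ), (76,κ)}
  {75, 76} × {θ, ι, κ} = {(75,θ), (75,ι), (75,κ), (76,θ), (76,ι), (76,κ)}
These 10 distinct sets form the basis B.
Close under arbitrary unions to get τ_{X×Y}; counting gives |τ_{X×Y}| = 16.


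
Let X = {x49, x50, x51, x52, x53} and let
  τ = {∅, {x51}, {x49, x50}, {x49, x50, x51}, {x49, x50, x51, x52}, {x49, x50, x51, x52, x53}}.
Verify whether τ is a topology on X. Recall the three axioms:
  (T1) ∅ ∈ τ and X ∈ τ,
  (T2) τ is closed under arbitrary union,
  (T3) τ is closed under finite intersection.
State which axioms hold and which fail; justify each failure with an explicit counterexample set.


τ IS a topology on X.

Axiom (T1): ∅ ∈ τ? Yes; X ∈ τ? Yes.
Axiom (T2/T3): check pairwise unions and intersections of members of τ.
All pairwise intersections and unions checked — each lies in τ. Therefore τ satisfies (T1), (T2), (T3): it IS a topology on X.


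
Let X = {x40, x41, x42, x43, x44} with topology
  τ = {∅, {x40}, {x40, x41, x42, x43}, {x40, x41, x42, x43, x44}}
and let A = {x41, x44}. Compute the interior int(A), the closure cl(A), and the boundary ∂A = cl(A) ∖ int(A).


int(A) = ∅, cl(A) = {x41, x42, x43, x44}, ∂A = {x41, x42, x43, x44}.

Closed sets in (X, τ) are complements of opens:
  closed(X, τ) = {∅, {x44}, {x41, x42, x43, x44}, {x40, x41, x42, x43, x44}}.
int(A) = ⋃ {U ∈ τ : U ⊆ A}. Opens contained in A: ∅.
Taking the union of these: int(A) = ∅.
cl(A) = ⋂ {C closed : A ⊆ C}. Closed sets containing A: {x41, x42, x43, x44}, {x40, x41, x42, x43, x44}.
Intersecting these: cl(A) = {x41, x42, x43, x44}.
∂A = cl(A) ∖ int(A) = {x41, x42, x43, x44} ∖ ∅ = {x41, x42, x43, x44}.


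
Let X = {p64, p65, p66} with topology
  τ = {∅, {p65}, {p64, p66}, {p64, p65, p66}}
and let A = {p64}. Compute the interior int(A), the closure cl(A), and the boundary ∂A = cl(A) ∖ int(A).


int(A) = ∅, cl(A) = {p64, p66}, ∂A = {p64, p66}.

Closed sets in (X, τ) are complements of opens:
  closed(X, τ) = {∅, {p65}, {p64, p66}, {p64, p65, p66}}.
int(A) = ⋃ {U ∈ τ : U ⊆ A}. Opens contained in A: ∅.
Taking the union of these: int(A) = ∅.
cl(A) = ⋂ {C closed : A ⊆ C}. Closed sets containing A: {p64, p66}, {p64, p65, p66}.
Intersecting these: cl(A) = {p64, p66}.
∂A = cl(A) ∖ int(A) = {p64, p66} ∖ ∅ = {p64, p66}.


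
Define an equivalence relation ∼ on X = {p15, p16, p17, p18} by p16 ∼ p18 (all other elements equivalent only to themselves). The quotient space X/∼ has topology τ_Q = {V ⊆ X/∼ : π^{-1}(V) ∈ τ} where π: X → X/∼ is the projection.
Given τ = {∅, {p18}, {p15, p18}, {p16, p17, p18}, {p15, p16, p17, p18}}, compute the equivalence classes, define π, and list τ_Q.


X/∼ = {[p15], [p16=p18], [p17]}; |τ_Q| = 3.

Equivalence classes: [p15], [p16=p18], [p17].
Quotient map π: X → X/∼ sends p15 ↦ [p15], p16 ↦ [p16=p18], p17 ↦ [p17], p18 ↦ [p16=p18].
For each subset V ⊆ X/∼, compute π^{-1}(V) ⊆ X and check whether π^{-1}(V) ∈ τ. V is open in τ_Q iff π^{-1}(V) ∈ τ.
  V = {}: π^{-1}(V) = ∅ ∈ τ ✓.
  V = {[p15]}: π^{-1}(V) = {p15} ∉ τ ✗.
  V = {[p16=p18]}: π^{-1}(V) = {p16, p18} ∉ τ ✗.
  V = {[p15], [p16=p18]}: π^{-1}(V) = {p15, p16, p18} ∉ τ ✗.
  V = {[p17]}: π^{-1}(V) = {p17} ∉ τ ✗.
  V = {[p15], [p17]}: π^{-1}(V) = {p15, p17} ∉ τ ✗.
  V = {[p16=p18], [p17]}: π^{-1}(V) = {p16, p17, p18} ∈ τ ✓.
  V = {[p15], [p16=p18], [p17]}: π^{-1}(V) = {p15, p16, p17, p18} ∈ τ ✓.
Open sets in the quotient: τ_Q = {{}, {[p16=p18], [p17]}, {[p15], [p16=p18], [p17]}} (3 elements).


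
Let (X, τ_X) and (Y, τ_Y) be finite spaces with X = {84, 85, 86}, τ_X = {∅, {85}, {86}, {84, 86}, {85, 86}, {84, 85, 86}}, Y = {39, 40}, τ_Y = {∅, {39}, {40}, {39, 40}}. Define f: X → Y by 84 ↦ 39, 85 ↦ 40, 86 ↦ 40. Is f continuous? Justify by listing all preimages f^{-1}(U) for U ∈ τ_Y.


f is NOT continuous.

Compute f^{-1}(U) for each U ∈ τ_Y:
  U = ∅: f^{-1}(U) = ∅ ∈ τ_X ✓.
  U = {39}: f^{-1}(U) = {84} ∉ τ_X ✗.
  U = {40}: f^{-1}(U) = {85, 86} ∈ τ_X ✓.
  U = {39, 40}: f^{-1}(U) = {84, 85, 86} ∈ τ_X ✓.
Found U = {39} with f^{-1}(U) = {84} not in τ_X. Therefore f is NOT continuous.


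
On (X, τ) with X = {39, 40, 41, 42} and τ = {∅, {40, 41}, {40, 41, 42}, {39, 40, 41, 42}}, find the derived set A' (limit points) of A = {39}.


A' = ∅

For each x ∈ X, list the open sets U ∈ τ with x ∈ U, then check whether U ∩ (A ∖ {x}) ≠ ∅ for every such U.
  x = 39: open {39, 40, 41, 42} ∋ x has {39, 40, 41, 42} ∩ (A ∖ {39}) = ∅, so x is NOT a limit point.
  x = 40: open {40, 41} ∋ x has {40, 41} ∩ (A ∖ {40}) = ∅, so x is NOT a limit point.
  x = 41: open {40, 41} ∋ x has {40, 41} ∩ (A ∖ {41}) = ∅, so x is NOT a limit point.
  x = 42: open {40, 41, 42} ∋ x has {40, 41, 42} ∩ (A ∖ {42}) = ∅, so x is NOT a limit point.
Collecting: A' = ∅.


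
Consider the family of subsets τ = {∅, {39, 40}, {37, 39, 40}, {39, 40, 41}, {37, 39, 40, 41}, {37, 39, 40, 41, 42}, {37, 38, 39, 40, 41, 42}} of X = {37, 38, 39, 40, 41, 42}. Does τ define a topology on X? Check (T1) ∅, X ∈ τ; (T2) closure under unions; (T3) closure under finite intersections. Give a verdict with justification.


τ IS a topology on X.

Axiom (T1): ∅ ∈ τ? Yes; X ∈ τ? Yes.
Axiom (T2/T3): check pairwise unions and intersections of members of τ.
All pairwise intersections and unions checked — each lies in τ. Therefore τ satisfies (T1), (T2), (T3): it IS a topology on X.


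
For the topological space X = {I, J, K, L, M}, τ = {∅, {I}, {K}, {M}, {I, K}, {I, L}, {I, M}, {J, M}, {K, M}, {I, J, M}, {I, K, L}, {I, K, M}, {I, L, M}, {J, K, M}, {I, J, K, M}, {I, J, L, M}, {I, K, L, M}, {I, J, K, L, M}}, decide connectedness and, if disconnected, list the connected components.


(X, τ) is disconnected; components = [{K}, {I, L}, {J, M}].

Find clopen sets (U ∈ τ with X ∖ U ∈ τ):
  U = ∅, X ∖ U = {I, J, K, L, M} — both open, so U is clopen.
  U = {K}, X ∖ U = {I, J, L, M} — both open, so U is clopen.
  U = {I, L}, X ∖ U = {J, K, M} — both open, so U is clopen.
  U = {J, M}, X ∖ U = {I, K, L} — both open, so U is clopen.
  U = {I, K, L}, X ∖ U = {J, M} — both open, so U is clopen.
  U = {J, K, M}, X ∖ U = {I, L} — both open, so U is clopen.
  U = {I, J, L, M}, X ∖ U = {K} — both open, so U is clopen.
  U = {I, J, K, L, M}, X ∖ U = ∅ — both open, so U is clopen.
Nontrivial clopen(s) exist: e.g. {J, K, M}. So (X, τ) is disconnected.
Compute connected components by grouping points that agree on all clopens:
  component: {K}
  component: {I, L}
  component: {J, M}
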